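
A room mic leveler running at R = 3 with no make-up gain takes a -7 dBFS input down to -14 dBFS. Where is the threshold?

Gain reduction = -7 − (-14) = 7 dB; output overshoot = GR / (R − 1) = 7 / 2 = 3.5 dB.
Threshold = output − output overshoot = -14 − 3.5 = -17.5 dBFS.

-17.5 dBFS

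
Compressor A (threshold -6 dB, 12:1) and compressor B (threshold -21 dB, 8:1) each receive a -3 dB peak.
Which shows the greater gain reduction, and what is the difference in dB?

B, by 13 dB

A: overshoot 3 dB → output overshoot 0.25 dB → GR 2.75 dB.
B: overshoot 18 dB → output overshoot 2.25 dB → GR 15.75 dB.
B reduces 13 dB more.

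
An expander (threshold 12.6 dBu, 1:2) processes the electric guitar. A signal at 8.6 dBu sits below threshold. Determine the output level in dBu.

4.6 dBu

Undershoot = 12.6 − 8.6 = 4 dB.
At 1:2, that expands to 8 dB under threshold.
Output = 12.6 − 8 = 4.6 dBu.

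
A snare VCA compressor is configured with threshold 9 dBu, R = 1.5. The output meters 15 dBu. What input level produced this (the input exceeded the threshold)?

18 dBu

Post-compression overshoot = 15 − 9 = 6 dB.
Undo the ratio: input overshoot = 6 × 1.5 = 9 dB, giving input = 18 dBu.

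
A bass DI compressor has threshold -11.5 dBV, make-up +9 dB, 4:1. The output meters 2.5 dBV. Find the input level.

8.5 dBV

Before make-up, the level was 2.5 − 9 = -6.5 dBV.
The compressed level sits -6.5 − (-11.5) = 5 dB over threshold.
Input overshoot = R × output overshoot = 20 dB → input = -11.5 + 20 = 8.5 dBV.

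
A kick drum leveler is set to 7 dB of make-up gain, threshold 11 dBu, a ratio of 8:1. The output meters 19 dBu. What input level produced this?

19 dBu

Remove make-up: 19 − 7 = 12 dBu.
Post-compression overshoot = 12 − 11 = 1 dB.
Input overshoot = R × output overshoot = 8 dB → input = 11 + 8 = 19 dBu.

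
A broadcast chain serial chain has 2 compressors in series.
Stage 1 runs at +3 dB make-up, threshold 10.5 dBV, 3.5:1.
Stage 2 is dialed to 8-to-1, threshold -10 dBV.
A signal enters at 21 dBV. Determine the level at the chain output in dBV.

Stage 1: 10.5 dB above 10.5 dBV, reduced 3.5:1 to 3 dB above → 13.5 dBV; +3 dB make-up → 16.5 dBV.
Stage 2: 16.5 dBV is 26.5 dB over -10 dBV; at 8:1 that becomes 3.3125 dB over, giving -6.6875 dBV.

-6.6875 dBV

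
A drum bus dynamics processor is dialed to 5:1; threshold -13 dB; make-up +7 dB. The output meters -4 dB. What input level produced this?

Stripping the +7 dB make-up gives -11 dB at the gain stage.
That's 2 dB above the -13 dB threshold.
Input overshoot = R × output overshoot = 10 dB → input = -13 + 10 = -3 dB.

-3 dB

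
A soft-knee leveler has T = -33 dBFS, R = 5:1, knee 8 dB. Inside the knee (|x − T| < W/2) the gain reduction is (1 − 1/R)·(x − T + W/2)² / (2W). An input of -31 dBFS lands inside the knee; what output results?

-32.8 dBFS

x − T + W/2 = -31 − (-33) + 4 = 6.
GR = (1 − 1/5) × 6² / 16 = 0.8 × 36 / 16 = 1.8 dB.
Output = -31 − 1.8 = -32.8 dBFS.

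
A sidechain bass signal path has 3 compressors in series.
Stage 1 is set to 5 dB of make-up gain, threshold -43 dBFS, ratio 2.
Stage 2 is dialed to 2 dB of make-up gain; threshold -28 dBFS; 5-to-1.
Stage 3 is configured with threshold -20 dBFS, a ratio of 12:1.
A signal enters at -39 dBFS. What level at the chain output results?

-34 dBFS

Stage 1: 4 dB above -43 dBFS, reduced 2:1 to 2 dB above → -41 dBFS; +5 dB make-up → -36 dBFS.
Stage 2: -36 dBFS is at or below the -28 dBFS threshold — no compression; make-up brings it to -34 dBFS.
Stage 3: -34 dBFS ≤ -20 dBFS, so stage 3 doesn't engage; output -34 dBFS.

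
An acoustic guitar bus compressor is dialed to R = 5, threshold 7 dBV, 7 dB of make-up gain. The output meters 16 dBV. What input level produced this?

Before make-up, the level was 16 − 7 = 9 dBV.
Post-compression overshoot = 9 − 7 = 2 dB.
Undo the ratio: input overshoot = 2 × 5 = 10 dB, giving input = 17 dBV.

17 dBV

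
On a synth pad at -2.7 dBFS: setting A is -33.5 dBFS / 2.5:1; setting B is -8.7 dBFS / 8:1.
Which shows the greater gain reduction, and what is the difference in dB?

A, by 13.23 dB

A: 30.8 dB over, compressed to 12.32 dB over, so 18.48 dB of GR.
B: 6 dB over, compressed to 0.75 dB over, so 5.25 dB of GR.
A reduces 13.23 dB more.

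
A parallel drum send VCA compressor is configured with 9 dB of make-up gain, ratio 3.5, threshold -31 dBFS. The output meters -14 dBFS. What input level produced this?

Remove make-up: -14 − 9 = -23 dBFS.
The compressed level sits -23 − (-31) = 8 dB over threshold.
Input overshoot = R × output overshoot = 28 dB → input = -31 + 28 = -3 dBFS.

-3 dBFS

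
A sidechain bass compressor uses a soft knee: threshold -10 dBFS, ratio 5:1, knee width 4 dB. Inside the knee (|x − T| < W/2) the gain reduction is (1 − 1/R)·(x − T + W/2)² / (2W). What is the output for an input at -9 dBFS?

-9.9 dBFS

x − T + W/2 = -9 − (-10) + 2 = 3.
GR = (1 − 1/5) × 3² / 8 = 0.8 × 9 / 8 = 0.9 dB.
Output = -9 − 0.9 = -9.9 dBFS.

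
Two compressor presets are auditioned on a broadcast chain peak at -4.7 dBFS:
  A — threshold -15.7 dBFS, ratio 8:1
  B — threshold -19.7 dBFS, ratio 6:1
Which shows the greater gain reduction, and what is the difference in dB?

B, by 2.875 dB

A: overshoot 11 dB → output overshoot 1.375 dB → GR 9.625 dB.
B: overshoot 15 dB → output overshoot 2.5 dB → GR 12.5 dB.
B applies 2.875 dB more gain reduction.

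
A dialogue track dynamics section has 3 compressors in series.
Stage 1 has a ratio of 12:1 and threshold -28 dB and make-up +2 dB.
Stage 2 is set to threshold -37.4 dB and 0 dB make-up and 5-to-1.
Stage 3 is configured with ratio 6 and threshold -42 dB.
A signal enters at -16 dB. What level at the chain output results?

Stage 1: -16 dB is 12 dB over -28 dB; at 12:1 that becomes 1 dB over, giving -27 dB; +2 dB make-up → -25 dB.
Stage 2: 12.4 dB above -37.4 dB, reduced 5:1 to 2.48 dB above → -34.92 dB.
Stage 3: overshoot 7.08 dB → 7.08/6 = 1.18 dB → -40.82 dB.

-40.82 dB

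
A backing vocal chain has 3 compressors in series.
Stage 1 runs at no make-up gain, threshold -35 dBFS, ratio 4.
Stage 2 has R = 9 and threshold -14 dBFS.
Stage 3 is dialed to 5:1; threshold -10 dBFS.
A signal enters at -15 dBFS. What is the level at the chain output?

Stage 1: -15 dBFS is 20 dB over -35 dBFS; at 4:1 that becomes 5 dB over, giving -30 dBFS.
Stage 2: below threshold (-30 ≤ -14); passes unchanged; output -30 dBFS.
Stage 3: -30 dBFS ≤ -10 dBFS, so stage 3 doesn't engage; output -30 dBFS.

-30 dBFS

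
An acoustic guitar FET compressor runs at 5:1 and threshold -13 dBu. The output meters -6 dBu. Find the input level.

Post-compression overshoot = -6 − (-13) = 7 dB.
Input overshoot = R × output overshoot = 35 dB → input = -13 + 35 = 22 dBu.

22 dBu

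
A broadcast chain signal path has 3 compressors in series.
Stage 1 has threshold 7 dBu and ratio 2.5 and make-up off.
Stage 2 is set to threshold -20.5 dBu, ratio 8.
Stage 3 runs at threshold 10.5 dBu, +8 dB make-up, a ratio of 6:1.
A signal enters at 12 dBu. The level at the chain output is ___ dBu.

Stage 1: 5 dB above 7 dBu, reduced 2.5:1 to 2 dB above → 9 dBu.
Stage 2: 9 dBu is 29.5 dB over -20.5 dBu; at 8:1 that becomes 3.6875 dB over, giving -16.8125 dBu.
Stage 3: -16.8125 dBu ≤ 10.5 dBu, so stage 3 doesn't engage; make-up brings it to -8.8125 dBu.

-8.8125 dBu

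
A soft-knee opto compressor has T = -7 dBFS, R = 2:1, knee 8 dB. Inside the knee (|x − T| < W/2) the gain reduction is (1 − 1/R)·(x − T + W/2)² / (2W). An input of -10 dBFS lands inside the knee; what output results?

-10.03125 dBFS

x − T + W/2 = -10 − (-7) + 4 = 1.
GR = (1 − 1/2) × 1² / 16 = 0.5 × 1 / 16 = 0.03125 dB.
Output = -10 − 0.03125 = -10.03125 dBFS.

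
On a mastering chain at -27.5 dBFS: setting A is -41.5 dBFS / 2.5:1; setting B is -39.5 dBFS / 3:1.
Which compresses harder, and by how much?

A, by 0.4 dB

A: 14 dB over, compressed to 5.6 dB over, so 8.4 dB of GR.
B: 12 dB over, compressed to 4 dB over, so 8 dB of GR.
Difference: 0.4 dB in favour of A.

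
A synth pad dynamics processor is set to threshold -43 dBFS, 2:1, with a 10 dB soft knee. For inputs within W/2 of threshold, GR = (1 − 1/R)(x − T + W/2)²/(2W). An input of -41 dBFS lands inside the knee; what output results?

x − T + W/2 = -41 − (-43) + 5 = 7.
GR = (1 − 1/2) × 7² / 20 = 0.5 × 49 / 20 = 1.225 dB.
Output = -41 − 1.225 = -42.225 dBFS.

-42.225 dBFS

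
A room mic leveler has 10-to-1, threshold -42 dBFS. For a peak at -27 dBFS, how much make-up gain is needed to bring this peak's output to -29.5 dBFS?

Without make-up, output = threshold + overshoot/10 = -42 + 1.5 = -40.5 dBFS.
Gap to target: 11 dB.

11 dB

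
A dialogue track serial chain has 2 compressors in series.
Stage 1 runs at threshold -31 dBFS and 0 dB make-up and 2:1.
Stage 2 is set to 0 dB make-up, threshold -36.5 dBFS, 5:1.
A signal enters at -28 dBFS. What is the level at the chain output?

Stage 1: 3 dB above -31 dBFS, reduced 2:1 to 1.5 dB above → -29.5 dBFS.
Stage 2: -29.5 dBFS is 7 dB over -36.5 dBFS; at 5:1 that becomes 1.4 dB over, giving -35.1 dBFS.

-35.1 dBFS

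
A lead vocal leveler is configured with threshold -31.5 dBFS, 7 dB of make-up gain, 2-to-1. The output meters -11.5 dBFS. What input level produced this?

-5.5 dBFS

Stripping the +7 dB make-up gives -18.5 dBFS at the gain stage.
That's 13 dB above the -31.5 dBFS threshold.
Undo the ratio: input overshoot = 13 × 2 = 26 dB, giving input = -5.5 dBFS.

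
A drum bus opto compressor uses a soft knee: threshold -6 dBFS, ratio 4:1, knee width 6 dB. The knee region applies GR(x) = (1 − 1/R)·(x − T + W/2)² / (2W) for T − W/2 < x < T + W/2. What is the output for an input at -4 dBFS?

x − T + W/2 = -4 − (-6) + 3 = 5.
GR = (1 − 1/4) × 5² / 12 = 0.75 × 25 / 12 = 1.5625 dB.
Output = -4 − 1.5625 = -5.5625 dBFS.

-5.5625 dBFS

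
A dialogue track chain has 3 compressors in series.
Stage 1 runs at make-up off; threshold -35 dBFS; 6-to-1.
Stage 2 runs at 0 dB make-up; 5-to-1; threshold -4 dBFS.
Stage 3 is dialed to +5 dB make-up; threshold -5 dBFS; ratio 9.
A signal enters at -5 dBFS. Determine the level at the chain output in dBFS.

Stage 1: 30 dB above -35 dBFS, reduced 6:1 to 5 dB above → -30 dBFS.
Stage 2: -30 dBFS ≤ -4 dBFS, so stage 2 doesn't engage; output -30 dBFS.
Stage 3: -30 dBFS ≤ -5 dBFS, so stage 3 doesn't engage; make-up brings it to -25 dBFS.

-25 dBFS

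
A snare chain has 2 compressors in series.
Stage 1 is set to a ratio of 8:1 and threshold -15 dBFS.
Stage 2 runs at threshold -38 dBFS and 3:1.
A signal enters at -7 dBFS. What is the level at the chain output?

-30 dBFS

Stage 1: overshoot 8 dB → 8/8 = 1 dB → -14 dBFS.
Stage 2: 24 dB above -38 dBFS, reduced 3:1 to 8 dB above → -30 dBFS.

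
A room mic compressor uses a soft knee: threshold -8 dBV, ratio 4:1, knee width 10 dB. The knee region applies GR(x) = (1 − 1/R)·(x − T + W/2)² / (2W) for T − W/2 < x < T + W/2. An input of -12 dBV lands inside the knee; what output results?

-12.0375 dBV

x − T + W/2 = -12 − (-8) + 5 = 1.
GR = (1 − 1/4) × 1² / 20 = 0.75 × 1 / 20 = 0.0375 dB.
Output = -12 − 0.0375 = -12.0375 dBV.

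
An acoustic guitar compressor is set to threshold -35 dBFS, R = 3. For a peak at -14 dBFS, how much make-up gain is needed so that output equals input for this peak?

Overshoot 21 dB → 21/3 = 7 dB after compression, so the compressed level is -35 + 7 = -28 dBFS.
Make-up = target − compressed = -14 − (-28) = 14 dB.

14 dB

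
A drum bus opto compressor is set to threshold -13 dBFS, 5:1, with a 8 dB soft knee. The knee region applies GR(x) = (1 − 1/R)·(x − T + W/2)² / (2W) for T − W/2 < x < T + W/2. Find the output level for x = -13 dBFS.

x − T + W/2 = -13 − (-13) + 4 = 4.
GR = (1 − 1/5) × 4² / 16 = 0.8 × 16 / 16 = 0.8 dB.
Output = -13 − 0.8 = -13.8 dBFS.

-13.8 dBFS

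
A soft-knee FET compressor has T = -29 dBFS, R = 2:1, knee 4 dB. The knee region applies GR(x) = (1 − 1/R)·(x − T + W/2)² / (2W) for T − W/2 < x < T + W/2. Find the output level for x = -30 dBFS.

-30.0625 dBFS

x − T + W/2 = -30 − (-29) + 2 = 1.
GR = (1 − 1/2) × 1² / 8 = 0.5 × 1 / 8 = 0.0625 dB.
Output = -30 − 0.0625 = -30.0625 dBFS.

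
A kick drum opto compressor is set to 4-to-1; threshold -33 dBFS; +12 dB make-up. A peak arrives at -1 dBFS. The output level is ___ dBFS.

-1 dBFS sits 32 dB over threshold.
At 4:1 the overshoot is divided by 4, leaving 8 dB above threshold.
So the level is -33 + 8 = -25 dBFS; make-up adds 12 dB, giving -13 dBFS.

-13 dBFS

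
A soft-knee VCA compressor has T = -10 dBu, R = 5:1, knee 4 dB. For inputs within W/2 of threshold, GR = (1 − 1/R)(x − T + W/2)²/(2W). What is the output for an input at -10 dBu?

x − T + W/2 = -10 − (-10) + 2 = 2.
GR = (1 − 1/5) × 2² / 8 = 0.8 × 4 / 8 = 0.4 dB.
Output = -10 − 0.4 = -10.4 dBu.

-10.4 dBu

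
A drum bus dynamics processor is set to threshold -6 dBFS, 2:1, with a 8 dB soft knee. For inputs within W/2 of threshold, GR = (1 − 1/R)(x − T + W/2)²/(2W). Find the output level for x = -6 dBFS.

x − T + W/2 = -6 − (-6) + 4 = 4.
GR = (1 − 1/2) × 4² / 16 = 0.5 × 16 / 16 = 0.5 dB.
Output = -6 − 0.5 = -6.5 dBFS.

-6.5 dBFS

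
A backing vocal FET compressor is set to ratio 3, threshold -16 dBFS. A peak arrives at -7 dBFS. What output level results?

-13 dBFS

Overshoot: -7 − (-16) = 9 dB.
The 9 dB excess becomes 3 dB after 3:1 reduction.
Output = -16 + 3 = -13 dBFS.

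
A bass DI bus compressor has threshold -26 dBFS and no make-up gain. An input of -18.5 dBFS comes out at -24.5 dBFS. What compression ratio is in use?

Input overshoot = -18.5 − (-26) = 7.5 dB; output overshoot = -24.5 − (-26) = 1.5 dB.
Ratio = 7.5 / 1.5 = 5.

5:1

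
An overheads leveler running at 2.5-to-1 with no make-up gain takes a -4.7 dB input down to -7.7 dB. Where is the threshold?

Let T be the threshold. Output overshoot = (input overshoot)/R, so -7.7 − T = (-4.7 − T)/2.5.
2.5·(-7.7 − T) = -4.7 − T → 1.5·T = -19.25 − (-4.7) = -14.55.
T = -14.55/1.5 = -9.7 dB.

-9.7 dB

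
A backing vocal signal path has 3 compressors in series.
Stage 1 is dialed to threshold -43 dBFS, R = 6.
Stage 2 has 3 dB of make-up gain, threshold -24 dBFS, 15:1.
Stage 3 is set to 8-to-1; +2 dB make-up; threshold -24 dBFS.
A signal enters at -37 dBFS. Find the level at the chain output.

Stage 1: overshoot 6 dB → 6/6 = 1 dB → -42 dBFS.
Stage 2: -42 dBFS is at or below the -24 dBFS threshold — no compression; make-up brings it to -39 dBFS.
Stage 3: -39 dBFS is at or below the -24 dBFS threshold — no compression; make-up brings it to -37 dBFS.

-37 dBFS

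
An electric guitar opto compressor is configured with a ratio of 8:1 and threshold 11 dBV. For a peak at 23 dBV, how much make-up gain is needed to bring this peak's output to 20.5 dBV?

Without make-up, output = threshold + overshoot/8 = 11 + 1.5 = 12.5 dBV.
Gap to target: 8 dB.

8 dB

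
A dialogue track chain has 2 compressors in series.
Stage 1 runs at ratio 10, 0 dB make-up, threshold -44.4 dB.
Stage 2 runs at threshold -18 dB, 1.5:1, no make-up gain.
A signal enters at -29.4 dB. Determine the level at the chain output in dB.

Stage 1: overshoot 15 dB → 15/10 = 1.5 dB → -42.9 dB.
Stage 2: -42.9 dB is at or below the -18 dB threshold — no compression; output -42.9 dB.

-42.9 dB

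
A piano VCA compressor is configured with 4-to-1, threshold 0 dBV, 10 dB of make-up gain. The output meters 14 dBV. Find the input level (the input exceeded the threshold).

16 dBV

Remove make-up: 14 − 10 = 4 dBV.
Post-compression overshoot = 4 − 0 = 4 dB.
Input overshoot = R × output overshoot = 16 dB → input = 0 + 16 = 16 dBV.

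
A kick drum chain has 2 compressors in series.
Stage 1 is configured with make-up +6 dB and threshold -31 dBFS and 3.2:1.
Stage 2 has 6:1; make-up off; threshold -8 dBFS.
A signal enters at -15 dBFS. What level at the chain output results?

-20 dBFS

Stage 1: -15 dBFS is 16 dB over -31 dBFS; at 3.2:1 that becomes 5 dB over, giving -26 dBFS; +6 dB make-up → -20 dBFS.
Stage 2: -20 dBFS is at or below the -8 dBFS threshold — no compression; output -20 dBFS.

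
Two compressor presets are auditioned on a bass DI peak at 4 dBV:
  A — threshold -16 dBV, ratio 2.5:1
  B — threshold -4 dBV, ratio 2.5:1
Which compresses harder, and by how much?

A, by 7.2 dB

A: overshoot 20 dB → output overshoot 8 dB → GR 12 dB.
B: overshoot 8 dB → output overshoot 3.2 dB → GR 4.8 dB.
Difference: 7.2 dB in favour of A.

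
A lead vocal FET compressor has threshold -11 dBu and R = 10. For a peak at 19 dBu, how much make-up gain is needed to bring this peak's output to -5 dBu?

The peak compresses to -11 + 30/10 = -8 dBu.
To reach -5 dBu requires -5 − (-8) = 3 dB of make-up.

3 dB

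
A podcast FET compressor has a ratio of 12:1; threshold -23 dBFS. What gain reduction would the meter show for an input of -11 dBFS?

11 dB

Overshoot = -11 − (-23) = 12 dB.
After 12:1 compression the overshoot becomes 12/12 = 1 dB.
GR = overshoot in − overshoot out = 12 − 1 = 11 dB.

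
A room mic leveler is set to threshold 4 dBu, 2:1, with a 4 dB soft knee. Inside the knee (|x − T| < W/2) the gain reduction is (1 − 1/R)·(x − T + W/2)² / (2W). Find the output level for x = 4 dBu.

x − T + W/2 = 4 − 4 + 2 = 2.
GR = (1 − 1/2) × 2² / 8 = 0.5 × 4 / 8 = 0.25 dB.
Output = 4 − 0.25 = 3.75 dBu.

3.75 dBu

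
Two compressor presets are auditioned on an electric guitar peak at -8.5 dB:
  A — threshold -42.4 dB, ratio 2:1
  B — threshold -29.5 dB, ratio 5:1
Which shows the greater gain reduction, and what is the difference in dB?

A, by 0.15 dB

A: overshoot 33.9 dB → output overshoot 16.95 dB → GR 16.95 dB.
B: overshoot 21 dB → output overshoot 4.2 dB → GR 16.8 dB.
A reduces 0.15 dB more.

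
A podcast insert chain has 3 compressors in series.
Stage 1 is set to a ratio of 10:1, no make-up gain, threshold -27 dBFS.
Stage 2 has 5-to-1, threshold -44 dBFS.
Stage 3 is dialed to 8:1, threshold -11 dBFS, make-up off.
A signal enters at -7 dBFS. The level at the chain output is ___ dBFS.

Stage 1: overshoot 20 dB → 20/10 = 2 dB → -25 dBFS.
Stage 2: -25 dBFS is 19 dB over -44 dBFS; at 5:1 that becomes 3.8 dB over, giving -40.2 dBFS.
Stage 3: -40.2 dBFS ≤ -11 dBFS, so stage 3 doesn't engage; output -40.2 dBFS.

-40.2 dBFS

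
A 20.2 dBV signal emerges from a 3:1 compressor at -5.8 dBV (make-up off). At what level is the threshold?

Gain reduction = 20.2 − (-5.8) = 26 dB; output overshoot = GR / (R − 1) = 26 / 2 = 13 dB.
Threshold = output − output overshoot = -5.8 − 13 = -18.8 dBV.

-18.8 dBV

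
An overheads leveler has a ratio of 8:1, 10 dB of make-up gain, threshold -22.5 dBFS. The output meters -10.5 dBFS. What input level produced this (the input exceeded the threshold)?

-6.5 dBFS

Remove make-up: -10.5 − 10 = -20.5 dBFS.
That's 2 dB above the -22.5 dBFS threshold.
Before 8:1 compression the overshoot was 2 × 8 = 16 dB, so input = -22.5 + 16 = -6.5 dBFS.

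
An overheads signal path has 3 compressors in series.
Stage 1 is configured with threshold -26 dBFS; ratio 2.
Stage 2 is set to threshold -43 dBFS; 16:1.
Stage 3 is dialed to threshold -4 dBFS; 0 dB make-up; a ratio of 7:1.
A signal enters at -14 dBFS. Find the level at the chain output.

-41.5625 dBFS

Stage 1: 12 dB above -26 dBFS, reduced 2:1 to 6 dB above → -20 dBFS.
Stage 2: overshoot 23 dB → 23/16 = 1.4375 dB → -41.5625 dBFS.
Stage 3: below threshold (-41.5625 ≤ -4); passes unchanged; output -41.5625 dBFS.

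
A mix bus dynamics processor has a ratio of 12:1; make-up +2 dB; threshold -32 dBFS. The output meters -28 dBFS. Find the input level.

-8 dBFS

Before make-up, the level was -28 − 2 = -30 dBFS.
That's 2 dB above the -32 dBFS threshold.
Before 12:1 compression the overshoot was 2 × 12 = 24 dB, so input = -32 + 24 = -8 dBFS.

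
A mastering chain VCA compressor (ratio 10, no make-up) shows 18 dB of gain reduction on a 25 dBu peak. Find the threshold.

Gain reduction = 25 − 7 = 18 dB; output overshoot = GR / (R − 1) = 18 / 9 = 2 dB.
Threshold = output − output overshoot = 7 − 2 = 5 dBu.

5 dBu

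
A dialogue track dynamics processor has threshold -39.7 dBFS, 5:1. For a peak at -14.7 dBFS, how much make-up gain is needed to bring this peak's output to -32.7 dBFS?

2 dB

The peak compresses to -39.7 + 25/5 = -34.7 dBFS.
To reach -32.7 dBFS requires -32.7 − (-34.7) = 2 dB of make-up.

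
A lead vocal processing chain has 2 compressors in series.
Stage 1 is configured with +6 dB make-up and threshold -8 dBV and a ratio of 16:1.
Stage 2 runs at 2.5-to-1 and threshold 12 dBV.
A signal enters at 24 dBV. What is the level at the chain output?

0 dBV

Stage 1: 24 dBV is 32 dB over -8 dBV; at 16:1 that becomes 2 dB over, giving -6 dBV; +6 dB make-up → 0 dBV.
Stage 2: 0 dBV is at or below the 12 dBV threshold — no compression; output 0 dBV.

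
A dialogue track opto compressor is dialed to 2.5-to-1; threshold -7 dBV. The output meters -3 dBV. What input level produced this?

3 dBV

That's 4 dB above the -7 dBV threshold.
Input overshoot = R × output overshoot = 10 dB → input = -7 + 10 = 3 dBV.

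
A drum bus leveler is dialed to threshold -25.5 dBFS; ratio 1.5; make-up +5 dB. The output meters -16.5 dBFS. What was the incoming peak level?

Stripping the +5 dB make-up gives -21.5 dBFS at the gain stage.
That's 4 dB above the -25.5 dBFS threshold.
Undo the ratio: input overshoot = 4 × 1.5 = 6 dB, giving input = -19.5 dBFS.

-19.5 dBFS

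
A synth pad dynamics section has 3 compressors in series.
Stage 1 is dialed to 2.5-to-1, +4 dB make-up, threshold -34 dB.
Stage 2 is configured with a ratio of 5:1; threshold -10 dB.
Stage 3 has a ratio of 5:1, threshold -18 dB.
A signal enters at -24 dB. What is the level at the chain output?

-26 dB

Stage 1: -24 dB is 10 dB over -34 dB; at 2.5:1 that becomes 4 dB over, giving -30 dB; +4 dB make-up → -26 dB.
Stage 2: -26 dB is at or below the -10 dB threshold — no compression; output -26 dB.
Stage 3: below threshold (-26 ≤ -18); passes unchanged; output -26 dB.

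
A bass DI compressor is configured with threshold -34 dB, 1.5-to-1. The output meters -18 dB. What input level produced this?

Post-compression overshoot = -18 − (-34) = 16 dB.
Input overshoot = R × output overshoot = 24 dB → input = -34 + 24 = -10 dB.

-10 dB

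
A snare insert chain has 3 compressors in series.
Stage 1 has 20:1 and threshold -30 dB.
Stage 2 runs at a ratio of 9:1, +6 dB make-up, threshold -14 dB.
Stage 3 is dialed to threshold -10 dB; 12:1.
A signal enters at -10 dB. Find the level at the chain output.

-23 dB

Stage 1: overshoot 20 dB → 20/20 = 1 dB → -29 dB.
Stage 2: -29 dB ≤ -14 dB, so stage 2 doesn't engage; make-up brings it to -23 dB.
Stage 3: -23 dB ≤ -10 dB, so stage 3 doesn't engage; output -23 dB.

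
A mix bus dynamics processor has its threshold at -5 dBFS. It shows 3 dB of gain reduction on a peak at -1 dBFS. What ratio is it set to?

Input overshoot = -1 − (-5) = 4 dB.
Output overshoot = 4 − 3 = 1 dB.
Ratio = input overshoot / output overshoot = 4 / 1 = 4.

4:1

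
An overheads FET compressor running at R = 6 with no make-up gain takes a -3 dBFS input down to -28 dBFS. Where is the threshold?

-33 dBFS

Let T be the threshold. Output overshoot = (input overshoot)/R, so -28 − T = (-3 − T)/6.
6·(-28 − T) = -3 − T → 5·T = -168 − (-3) = -165.
T = -165/5 = -33 dBFS.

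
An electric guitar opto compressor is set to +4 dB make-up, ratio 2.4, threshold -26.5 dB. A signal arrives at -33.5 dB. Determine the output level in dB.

-33.5 dB is 7 dB below the -26.5 dB threshold, so no gain reduction is applied.
Make-up gain adds 4 dB: -33.5 + 4 = -29.5 dB.

-29.5 dB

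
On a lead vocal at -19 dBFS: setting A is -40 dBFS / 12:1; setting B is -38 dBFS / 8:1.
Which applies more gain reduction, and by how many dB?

A: overshoot 21 dB → output overshoot 1.75 dB → GR 19.25 dB.
B: overshoot 19 dB → output overshoot 2.375 dB → GR 16.625 dB.
Difference: 2.625 dB in favour of A.

A, by 2.625 dB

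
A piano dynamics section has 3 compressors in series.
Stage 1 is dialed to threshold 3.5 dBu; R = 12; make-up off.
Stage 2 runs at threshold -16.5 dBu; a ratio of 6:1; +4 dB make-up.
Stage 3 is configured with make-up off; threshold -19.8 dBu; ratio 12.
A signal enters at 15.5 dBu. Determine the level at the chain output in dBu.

Stage 1: 15.5 dBu is 12 dB over 3.5 dBu; at 12:1 that becomes 1 dB over, giving 4.5 dBu.
Stage 2: 4.5 dBu is 21 dB over -16.5 dBu; at 6:1 that becomes 3.5 dB over, giving -13 dBu; +4 dB make-up → -9 dBu.
Stage 3: overshoot 10.8 dB → 10.8/12 = 0.9 dB → -18.9 dBu.

-18.9 dBu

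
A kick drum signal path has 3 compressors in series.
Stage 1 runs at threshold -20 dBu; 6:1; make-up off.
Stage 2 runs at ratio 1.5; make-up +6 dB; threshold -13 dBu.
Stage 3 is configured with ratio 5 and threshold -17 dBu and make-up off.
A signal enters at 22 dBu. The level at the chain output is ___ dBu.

-15 dBu

Stage 1: 42 dB above -20 dBu, reduced 6:1 to 7 dB above → -13 dBu.
Stage 2: -13 dBu is at or below the -13 dBu threshold — no compression; make-up brings it to -7 dBu.
Stage 3: 10 dB above -17 dBu, reduced 5:1 to 2 dB above → -15 dBu.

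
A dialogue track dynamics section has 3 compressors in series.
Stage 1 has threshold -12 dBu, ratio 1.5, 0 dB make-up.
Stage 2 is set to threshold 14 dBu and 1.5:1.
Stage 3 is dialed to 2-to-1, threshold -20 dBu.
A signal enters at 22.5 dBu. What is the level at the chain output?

-4.5 dBu

Stage 1: 22.5 dBu is 34.5 dB over -12 dBu; at 1.5:1 that becomes 23 dB over, giving 11 dBu.
Stage 2: 11 dBu is at or below the 14 dBu threshold — no compression; output 11 dBu.
Stage 3: overshoot 31 dB → 31/2 = 15.5 dB → -4.5 dBu.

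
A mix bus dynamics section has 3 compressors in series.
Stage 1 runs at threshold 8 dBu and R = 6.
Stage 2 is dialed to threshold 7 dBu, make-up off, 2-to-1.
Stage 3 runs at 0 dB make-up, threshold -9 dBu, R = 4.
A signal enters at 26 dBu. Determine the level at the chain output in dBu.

Stage 1: 26 dBu is 18 dB over 8 dBu; at 6:1 that becomes 3 dB over, giving 11 dBu.
Stage 2: 11 dBu is 4 dB over 7 dBu; at 2:1 that becomes 2 dB over, giving 9 dBu.
Stage 3: overshoot 18 dB → 18/4 = 4.5 dB → -4.5 dBu.

-4.5 dBu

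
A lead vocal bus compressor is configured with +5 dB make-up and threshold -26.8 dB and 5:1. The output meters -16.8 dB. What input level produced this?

-1.8 dB

Before make-up, the level was -16.8 − 5 = -21.8 dB.
That's 5 dB above the -26.8 dB threshold.
Input overshoot = R × output overshoot = 25 dB → input = -26.8 + 25 = -1.8 dB.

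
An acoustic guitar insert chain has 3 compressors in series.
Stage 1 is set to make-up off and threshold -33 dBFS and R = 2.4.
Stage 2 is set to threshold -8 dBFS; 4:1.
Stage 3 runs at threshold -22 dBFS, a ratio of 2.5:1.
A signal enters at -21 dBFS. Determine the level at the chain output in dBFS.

-28 dBFS

Stage 1: overshoot 12 dB → 12/2.4 = 5 dB → -28 dBFS.
Stage 2: below threshold (-28 ≤ -8); passes unchanged; output -28 dBFS.
Stage 3: -28 dBFS ≤ -22 dBFS, so stage 3 doesn't engage; output -28 dBFS.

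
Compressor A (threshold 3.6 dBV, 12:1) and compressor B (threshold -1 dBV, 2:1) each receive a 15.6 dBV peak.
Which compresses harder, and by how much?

A: 12 dB over, compressed to 1 dB over, so 11 dB of GR.
B: 16.6 dB over, compressed to 8.3 dB over, so 8.3 dB of GR.
Difference: 2.7 dB in favour of A.

A, by 2.7 dB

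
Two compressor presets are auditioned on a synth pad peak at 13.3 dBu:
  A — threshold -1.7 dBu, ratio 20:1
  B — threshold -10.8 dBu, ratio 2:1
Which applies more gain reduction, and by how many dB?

A: 15 dB over, compressed to 0.75 dB over, so 14.25 dB of GR.
B: 24.1 dB over, compressed to 12.05 dB over, so 12.05 dB of GR.
Difference: 2.2 dB in favour of A.

A, by 2.2 dB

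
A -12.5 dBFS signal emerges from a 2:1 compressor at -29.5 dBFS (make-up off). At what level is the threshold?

Input is 34 dB above T (since output overshoot × R = input overshoot: (-29.5 − T)·2 = -12.5 − T gives T = -46.5 dBFS).
Check: -46.5 + (-12.5 − (-46.5))/2 = -46.5 + 17 = -29.5 dBFS. ✓

-46.5 dBFS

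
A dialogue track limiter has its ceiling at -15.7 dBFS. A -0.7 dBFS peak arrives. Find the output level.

-15.7 dBFS

The limiter clamps the peak to its -15.7 dBFS ceiling.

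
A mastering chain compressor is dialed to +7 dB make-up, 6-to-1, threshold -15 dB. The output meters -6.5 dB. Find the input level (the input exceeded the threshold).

Stripping the +7 dB make-up gives -13.5 dB at the gain stage.
That's 1.5 dB above the -15 dB threshold.
Input overshoot = R × output overshoot = 9 dB → input = -15 + 9 = -6 dB.

-6 dB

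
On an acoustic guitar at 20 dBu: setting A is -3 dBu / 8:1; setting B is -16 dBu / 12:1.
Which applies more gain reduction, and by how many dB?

B, by 12.875 dB

A: 23 dB over, compressed to 2.875 dB over, so 20.125 dB of GR.
B: 36 dB over, compressed to 3 dB over, so 33 dB of GR.
Difference: 12.875 dB in favour of B.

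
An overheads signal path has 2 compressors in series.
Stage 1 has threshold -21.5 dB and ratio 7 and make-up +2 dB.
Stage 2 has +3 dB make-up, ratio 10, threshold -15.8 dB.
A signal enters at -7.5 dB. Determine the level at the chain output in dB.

Stage 1: 14 dB above -21.5 dB, reduced 7:1 to 2 dB above → -19.5 dB; +2 dB make-up → -17.5 dB.
Stage 2: below threshold (-17.5 ≤ -15.8); passes unchanged; make-up brings it to -14.5 dB.

-14.5 dB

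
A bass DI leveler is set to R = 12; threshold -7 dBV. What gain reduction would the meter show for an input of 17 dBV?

17 dBV exceeds the threshold by 24 dB.
A 12:1 ratio leaves 2 dB of that excess.
Gain reduction = 24 − 2 = 22 dB.

22 dB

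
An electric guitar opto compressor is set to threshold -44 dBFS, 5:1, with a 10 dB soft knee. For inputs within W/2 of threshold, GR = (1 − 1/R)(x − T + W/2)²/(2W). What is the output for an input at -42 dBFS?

-43.96 dBFS

x − T + W/2 = -42 − (-44) + 5 = 7.
GR = (1 − 1/5) × 7² / 20 = 0.8 × 49 / 20 = 1.96 dB.
Output = -42 − 1.96 = -43.96 dBFS.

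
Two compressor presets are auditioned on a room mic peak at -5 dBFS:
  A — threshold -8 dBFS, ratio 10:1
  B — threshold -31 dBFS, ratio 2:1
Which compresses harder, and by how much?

A: 3 dB over, compressed to 0.3 dB over, so 2.7 dB of GR.
B: 26 dB over, compressed to 13 dB over, so 13 dB of GR.
B applies 10.3 dB more gain reduction.

B, by 10.3 dB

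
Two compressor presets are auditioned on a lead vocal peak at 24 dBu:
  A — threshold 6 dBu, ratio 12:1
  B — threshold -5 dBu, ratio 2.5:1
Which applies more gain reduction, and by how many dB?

A: overshoot 18 dB → output overshoot 1.5 dB → GR 16.5 dB.
B: overshoot 29 dB → output overshoot 11.6 dB → GR 17.4 dB.
B reduces 0.9 dB more.

B, by 0.9 dB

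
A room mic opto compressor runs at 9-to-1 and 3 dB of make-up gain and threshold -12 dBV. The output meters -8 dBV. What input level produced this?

-3 dBV

Stripping the +3 dB make-up gives -11 dBV at the gain stage.
The compressed level sits -11 − (-12) = 1 dB over threshold.
Undo the ratio: input overshoot = 1 × 9 = 9 dB, giving input = -3 dBV.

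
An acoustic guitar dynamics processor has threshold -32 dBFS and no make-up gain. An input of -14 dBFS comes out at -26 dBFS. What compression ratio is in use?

Input overshoot = -14 − (-32) = 18 dB; output overshoot = -26 − (-32) = 6 dB.
Ratio = 18 / 6 = 3.

3:1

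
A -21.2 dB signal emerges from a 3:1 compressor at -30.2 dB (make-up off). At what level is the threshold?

Gain reduction = -21.2 − (-30.2) = 9 dB; output overshoot = GR / (R − 1) = 9 / 2 = 4.5 dB.
Threshold = output − output overshoot = -30.2 − 4.5 = -34.7 dB.

-34.7 dB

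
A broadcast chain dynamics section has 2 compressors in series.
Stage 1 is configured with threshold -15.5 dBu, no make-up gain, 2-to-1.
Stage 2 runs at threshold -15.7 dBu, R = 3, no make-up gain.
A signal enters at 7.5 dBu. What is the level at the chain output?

-11.8 dBu

Stage 1: 7.5 dBu is 23 dB over -15.5 dBu; at 2:1 that becomes 11.5 dB over, giving -4 dBu.
Stage 2: -4 dBu is 11.7 dB over -15.7 dBu; at 3:1 that becomes 3.9 dB over, giving -11.8 dBu.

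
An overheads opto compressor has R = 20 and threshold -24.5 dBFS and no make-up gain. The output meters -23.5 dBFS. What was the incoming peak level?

The compressed level sits -23.5 − (-24.5) = 1 dB over threshold.
Input overshoot = R × output overshoot = 20 dB → input = -24.5 + 20 = -4.5 dBFS.

-4.5 dBFS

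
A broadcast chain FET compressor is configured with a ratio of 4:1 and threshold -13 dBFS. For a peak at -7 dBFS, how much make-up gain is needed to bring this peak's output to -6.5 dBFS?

5 dB

Without make-up, output = threshold + overshoot/4 = -13 + 1.5 = -11.5 dBFS.
Gap to target: 5 dB.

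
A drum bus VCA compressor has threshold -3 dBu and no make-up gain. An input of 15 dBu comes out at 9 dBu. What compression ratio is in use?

1.5:1

Input overshoot = 15 − (-3) = 18 dB; output overshoot = 9 − (-3) = 12 dB.
Ratio = 18 / 12 = 1.5.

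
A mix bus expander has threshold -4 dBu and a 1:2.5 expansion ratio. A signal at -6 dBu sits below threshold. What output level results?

-9 dBu

Undershoot = (-4) − (-6) = 2 dB.
At 1:2.5, that expands to 5 dB under threshold.
Output = -4 − 5 = -9 dBu.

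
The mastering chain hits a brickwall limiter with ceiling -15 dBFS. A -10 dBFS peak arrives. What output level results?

At ∞:1, everything above -15 dBFS is held at the ceiling.

-15 dBFS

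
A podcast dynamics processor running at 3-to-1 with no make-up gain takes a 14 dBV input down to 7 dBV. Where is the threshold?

Input is 10.5 dB above T (since output overshoot × R = input overshoot: (7 − T)·3 = 14 − T gives T = 3.5 dBV).
Check: 3.5 + (14 − 3.5)/3 = 3.5 + 3.5 = 7 dBV. ✓

3.5 dBV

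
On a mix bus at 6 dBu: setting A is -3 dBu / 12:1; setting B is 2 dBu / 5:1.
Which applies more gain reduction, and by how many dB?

A: 9 dB over, compressed to 0.75 dB over, so 8.25 dB of GR.
B: 4 dB over, compressed to 0.8 dB over, so 3.2 dB of GR.
A applies 5.05 dB more gain reduction.

A, by 5.05 dB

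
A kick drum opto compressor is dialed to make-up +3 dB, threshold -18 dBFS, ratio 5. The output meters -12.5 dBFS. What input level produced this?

Stripping the +3 dB make-up gives -15.5 dBFS at the gain stage.
Post-compression overshoot = -15.5 − (-18) = 2.5 dB.
Input overshoot = R × output overshoot = 12.5 dB → input = -18 + 12.5 = -5.5 dBFS.

-5.5 dBFS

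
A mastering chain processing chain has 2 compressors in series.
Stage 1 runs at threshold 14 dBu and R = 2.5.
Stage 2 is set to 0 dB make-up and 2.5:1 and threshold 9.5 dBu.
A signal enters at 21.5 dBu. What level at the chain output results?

Stage 1: 21.5 dBu is 7.5 dB over 14 dBu; at 2.5:1 that becomes 3 dB over, giving 17 dBu.
Stage 2: 7.5 dB above 9.5 dBu, reduced 2.5:1 to 3 dB above → 12.5 dBu.

12.5 dBu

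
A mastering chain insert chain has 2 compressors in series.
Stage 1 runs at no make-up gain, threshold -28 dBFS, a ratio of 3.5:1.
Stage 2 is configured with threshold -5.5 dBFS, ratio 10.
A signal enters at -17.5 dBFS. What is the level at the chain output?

-25 dBFS

Stage 1: overshoot 10.5 dB → 10.5/3.5 = 3 dB → -25 dBFS.
Stage 2: -25 dBFS ≤ -5.5 dBFS, so stage 2 doesn't engage; output -25 dBFS.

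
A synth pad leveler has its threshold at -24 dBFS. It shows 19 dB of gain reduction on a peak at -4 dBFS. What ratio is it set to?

Input overshoot = -4 − (-24) = 20 dB.
Output overshoot = 20 − 19 = 1 dB.
Ratio = input overshoot / output overshoot = 20 / 1 = 20.

20:1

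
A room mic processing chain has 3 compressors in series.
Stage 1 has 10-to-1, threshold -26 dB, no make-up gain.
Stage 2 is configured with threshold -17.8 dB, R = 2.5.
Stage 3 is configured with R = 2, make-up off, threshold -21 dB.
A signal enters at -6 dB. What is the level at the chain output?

Stage 1: -6 dB is 20 dB over -26 dB; at 10:1 that becomes 2 dB over, giving -24 dB.
Stage 2: -24 dB ≤ -17.8 dB, so stage 2 doesn't engage; output -24 dB.
Stage 3: -24 dB ≤ -21 dB, so stage 3 doesn't engage; output -24 dB.

-24 dB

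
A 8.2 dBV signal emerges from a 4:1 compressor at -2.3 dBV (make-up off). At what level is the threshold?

Let T be the threshold. Output overshoot = (input overshoot)/R, so -2.3 − T = (8.2 − T)/4.
4·(-2.3 − T) = 8.2 − T → 3·T = -9.2 − 8.2 = -17.4.
T = -17.4/3 = -5.8 dBV.

-5.8 dBV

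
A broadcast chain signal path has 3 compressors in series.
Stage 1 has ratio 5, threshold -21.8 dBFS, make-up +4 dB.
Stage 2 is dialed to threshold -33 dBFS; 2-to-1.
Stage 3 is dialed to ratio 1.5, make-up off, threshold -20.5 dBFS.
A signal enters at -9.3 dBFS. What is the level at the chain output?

Stage 1: -9.3 dBFS is 12.5 dB over -21.8 dBFS; at 5:1 that becomes 2.5 dB over, giving -19.3 dBFS; +4 dB make-up → -15.3 dBFS.
Stage 2: overshoot 17.7 dB → 17.7/2 = 8.85 dB → -24.15 dBFS.
Stage 3: -24.15 dBFS ≤ -20.5 dBFS, so stage 3 doesn't engage; output -24.15 dBFS.

-24.15 dBFS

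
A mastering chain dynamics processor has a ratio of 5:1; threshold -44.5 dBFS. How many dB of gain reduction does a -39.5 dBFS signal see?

4 dB

Overshoot = -39.5 − (-44.5) = 5 dB.
A 5:1 ratio leaves 1 dB of that excess.
So the signal is attenuated by 5 − 1 = 4 dB.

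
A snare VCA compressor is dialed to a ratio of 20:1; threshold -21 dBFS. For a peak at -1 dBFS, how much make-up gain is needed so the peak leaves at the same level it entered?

Without make-up, output = threshold + overshoot/20 = -21 + 1 = -20 dBFS.
Gap to target: 19 dB.

19 dB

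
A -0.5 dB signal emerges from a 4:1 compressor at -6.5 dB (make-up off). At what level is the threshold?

Gain reduction = -0.5 − (-6.5) = 6 dB; output overshoot = GR / (R − 1) = 6 / 3 = 2 dB.
Threshold = output − output overshoot = -6.5 − 2 = -8.5 dB.

-8.5 dB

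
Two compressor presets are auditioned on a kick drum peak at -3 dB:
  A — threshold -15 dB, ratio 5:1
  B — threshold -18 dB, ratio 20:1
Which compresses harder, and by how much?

A: 12 dB over, compressed to 2.4 dB over, so 9.6 dB of GR.
B: 15 dB over, compressed to 0.75 dB over, so 14.25 dB of GR.
B reduces 4.65 dB more.

B, by 4.65 dB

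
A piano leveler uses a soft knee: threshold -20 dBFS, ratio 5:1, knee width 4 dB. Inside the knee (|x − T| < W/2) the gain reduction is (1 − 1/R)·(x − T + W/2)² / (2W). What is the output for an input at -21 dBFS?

-21.1 dBFS

x − T + W/2 = -21 − (-20) + 2 = 1.
GR = (1 − 1/5) × 1² / 8 = 0.8 × 1 / 8 = 0.1 dB.
Output = -21 − 0.1 = -21.1 dBFS.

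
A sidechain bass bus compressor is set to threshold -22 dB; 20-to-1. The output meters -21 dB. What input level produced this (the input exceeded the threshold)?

That's 1 dB above the -22 dB threshold.
Before 20:1 compression the overshoot was 1 × 20 = 20 dB, so input = -22 + 20 = -2 dB.

-2 dB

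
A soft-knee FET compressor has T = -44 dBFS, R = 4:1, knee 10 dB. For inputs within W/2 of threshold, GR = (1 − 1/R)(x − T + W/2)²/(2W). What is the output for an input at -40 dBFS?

x − T + W/2 = -40 − (-44) + 5 = 9.
GR = (1 − 1/4) × 9² / 20 = 0.75 × 81 / 20 = 3.0375 dB.
Output = -40 − 3.0375 = -43.0375 dBFS.

-43.0375 dBFS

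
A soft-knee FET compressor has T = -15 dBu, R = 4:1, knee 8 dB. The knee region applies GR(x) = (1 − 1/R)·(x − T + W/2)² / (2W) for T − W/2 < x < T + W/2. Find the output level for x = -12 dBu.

-14.296875 dBu

x − T + W/2 = -12 − (-15) + 4 = 7.
GR = (1 − 1/4) × 7² / 16 = 0.75 × 49 / 16 = 2.296875 dB.
Output = -12 − 2.296875 = -14.296875 dBu.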